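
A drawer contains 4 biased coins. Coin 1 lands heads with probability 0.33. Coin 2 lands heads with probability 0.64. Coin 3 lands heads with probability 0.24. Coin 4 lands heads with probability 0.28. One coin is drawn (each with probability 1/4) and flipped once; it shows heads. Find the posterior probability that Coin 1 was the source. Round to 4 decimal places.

P(heads|C1) = 0.33; P(heads|C2) = 0.64; P(heads|C3) = 0.24; P(heads|C4) = 0.28.
Prior × likelihood for each source: 0.25·0.33=0.08250, 0.25·0.64=0.1600, 0.25·0.24=0.06000, 0.25·0.28=0.07000. Summing gives P(heads) = 0.37250.
P(Coin 1 | heads) = 0.08250 / 0.37250 = 0.2215.

Posterior probability ≈ 0.2215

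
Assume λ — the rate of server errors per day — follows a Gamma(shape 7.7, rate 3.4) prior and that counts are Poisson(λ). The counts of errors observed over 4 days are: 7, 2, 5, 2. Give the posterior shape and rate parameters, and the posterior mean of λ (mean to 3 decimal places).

Posterior: Gamma(shape=23.7, rate=7.4); mean ≈ 3.203

The Poisson likelihood adds the total count to the shape and the number of exposure periods to the rate. Here ∑xᵢ = 16 and n = 4, so shape 7.7→23.7 and rate 3.4→7.4.
Posterior mean = shape/rate = 23.7/7.4 = 3.203.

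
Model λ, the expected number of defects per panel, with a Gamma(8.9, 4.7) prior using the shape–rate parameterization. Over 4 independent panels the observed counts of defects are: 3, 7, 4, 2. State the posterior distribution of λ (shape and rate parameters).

Posterior: Gamma(shape=24.9, rate=8.7)

The Poisson likelihood adds the total count to the shape and the number of exposure periods to the rate. Here ∑xᵢ = 16 and n = 4, so shape 8.9→24.9 and rate 4.7→8.7.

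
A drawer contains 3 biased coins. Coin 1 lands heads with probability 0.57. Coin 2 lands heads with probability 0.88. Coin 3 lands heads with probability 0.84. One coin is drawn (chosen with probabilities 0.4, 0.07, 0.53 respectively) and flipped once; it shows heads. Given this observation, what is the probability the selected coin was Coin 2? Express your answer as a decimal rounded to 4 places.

Tabulate prior·likelihood by source: [1] prior 0.4, lik 0.57, product 0.2280; [2] prior 0.07, lik 0.88, product 0.06160; [3] prior 0.53, lik 0.84, product 0.4452.
Normalizing constant = 0.73480; the posterior for Coin 2 is its product over the sum, 0.06160/0.73480 = 0.0838.

Posterior probability ≈ 0.0838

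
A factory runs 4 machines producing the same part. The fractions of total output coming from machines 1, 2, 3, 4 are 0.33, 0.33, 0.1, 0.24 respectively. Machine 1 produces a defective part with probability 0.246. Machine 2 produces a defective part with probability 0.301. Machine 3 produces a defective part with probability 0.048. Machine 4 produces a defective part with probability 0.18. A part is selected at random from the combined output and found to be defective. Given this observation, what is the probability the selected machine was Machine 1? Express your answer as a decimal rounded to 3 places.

Posterior probability ≈ 0.355

Tabulate prior·likelihood by source: [1] prior 0.33, lik 0.246, product 0.08118; [2] prior 0.33, lik 0.301, product 0.09933; [3] prior 0.1, lik 0.048, product 0.004800; [4] prior 0.24, lik 0.18, product 0.04320.
Normalizing constant = 0.22851; the posterior for Machine 1 is its product over the sum, 0.08118/0.22851 = 0.355.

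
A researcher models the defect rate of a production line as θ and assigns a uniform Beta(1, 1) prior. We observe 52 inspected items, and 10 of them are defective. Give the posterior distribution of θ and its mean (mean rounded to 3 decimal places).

Observing 10 successes and 42 failures updates Beta(1, 1) by adding the success and failure counts to the two shape parameters: α = 1+10 = 11, β = 1+42 = 43.
Posterior mean = α/(α+β) = 11/54 = 0.204.

Posterior: Beta(11, 43); mean ≈ 0.204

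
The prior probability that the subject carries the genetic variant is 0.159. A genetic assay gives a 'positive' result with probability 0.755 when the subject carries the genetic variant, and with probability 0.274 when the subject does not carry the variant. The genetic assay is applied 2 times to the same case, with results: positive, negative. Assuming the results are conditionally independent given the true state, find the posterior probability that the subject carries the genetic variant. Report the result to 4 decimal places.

Posterior P(H) ≈ 0.1495

Let H be the event that the subject carries the genetic variant; start with P(H) = 0.159. P('positive'|H) = 0.755, P('positive'|¬H) = 0.274.
Update on result 1 ('positive'): P(H) ← 0.755·0.1590 / (0.755·0.1590 + 0.274·0.8410) = 0.12004/0.35048 = 0.3425.
Update on result 2 ('negative'): P(H) ← 0.245·0.3425 / (0.245·0.3425 + 0.726·0.6575) = 0.083917/0.56125 = 0.1495.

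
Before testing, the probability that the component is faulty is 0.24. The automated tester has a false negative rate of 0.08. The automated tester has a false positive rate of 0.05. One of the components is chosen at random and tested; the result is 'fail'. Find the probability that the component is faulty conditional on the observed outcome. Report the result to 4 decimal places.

P(H | E) ≈ 0.8532

Let H be the event that the component is faulty. P(H) = 0.24, so P(¬H) = 0.76. With E the 'fail' result, P(E|H) = 0.92 and P(E|¬H) = 0.05.
P(E) = 0.92·0.24 + 0.05·0.76 = 0.22080 + 0.038000 = 0.25880.
By Bayes' theorem, P(H|E) = 0.22080 / 0.25880 = 0.8532.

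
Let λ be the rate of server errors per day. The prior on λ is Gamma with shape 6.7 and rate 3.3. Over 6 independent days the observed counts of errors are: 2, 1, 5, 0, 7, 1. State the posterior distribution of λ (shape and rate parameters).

The Poisson likelihood adds the total count to the shape and the number of exposure periods to the rate. Here ∑xᵢ = 16 and n = 6, so shape 6.7→22.7 and rate 3.3→9.3.

Posterior: Gamma(shape=22.7, rate=9.3)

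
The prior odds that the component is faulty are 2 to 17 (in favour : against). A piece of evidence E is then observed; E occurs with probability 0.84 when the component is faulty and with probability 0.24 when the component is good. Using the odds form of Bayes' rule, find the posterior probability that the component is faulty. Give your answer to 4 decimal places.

Posterior probability ≈ 0.2917

Prior odds = 2/17 = 0.11765. In log-odds, ln(0.11765) = -2.1401.
Add log likelihood ratio: ln(3.5000) = 1.2528.
Posterior log-odds = -0.88730, so posterior odds = exp(-0.88730) = 0.41176. Converting, P(H|E) = 0.41176/1.4118 = 0.2917.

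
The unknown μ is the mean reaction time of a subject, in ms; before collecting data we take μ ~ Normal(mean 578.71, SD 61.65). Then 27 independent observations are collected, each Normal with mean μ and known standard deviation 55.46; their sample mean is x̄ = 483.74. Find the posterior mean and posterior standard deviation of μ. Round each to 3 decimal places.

Prior precision 1/τ₀² = 1/61.65² = 0.00026311; data precision n/σ² = 27/55.46² = 0.00877817.
Posterior precision = 0.00026311 + 0.00877817 = 0.00904128, giving posterior SD = 1/√0.00904128 = 10.517.
Posterior mean = (0.00026311·578.71 + 0.00877817·483.74) / 0.00904128 = 486.504.

Posterior mean ≈ 486.504; posterior SD ≈ 10.517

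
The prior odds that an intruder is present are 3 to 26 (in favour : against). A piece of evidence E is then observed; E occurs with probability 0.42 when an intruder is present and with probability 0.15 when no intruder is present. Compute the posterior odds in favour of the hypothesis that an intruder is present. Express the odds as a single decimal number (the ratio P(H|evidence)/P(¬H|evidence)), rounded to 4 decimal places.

Prior odds = 3/26 = 0.11538.
Likelihood ratio for E = 0.42/0.15 = 2.8000.
Posterior odds = prior odds × LR = 0.32308.

Posterior odds ≈ 0.3231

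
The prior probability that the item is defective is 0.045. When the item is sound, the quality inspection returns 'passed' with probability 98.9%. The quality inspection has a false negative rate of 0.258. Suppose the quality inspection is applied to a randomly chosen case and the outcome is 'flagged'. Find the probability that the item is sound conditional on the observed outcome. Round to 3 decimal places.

Write H for 'the item is defective'. Prior odds H:¬H = 0.045/0.955 = 0.047120. For the 'flagged' outcome, the likelihood ratio is 0.742/0.011 = 67.455.
Posterior odds = 0.047120 × 67.455 = 3.1785, so P(H|E) = 3.1785/(1+3.1785) = 0.761. Then P(¬H|E) = 1 − 0.761 = 0.239.

P(¬H | E) ≈ 0.239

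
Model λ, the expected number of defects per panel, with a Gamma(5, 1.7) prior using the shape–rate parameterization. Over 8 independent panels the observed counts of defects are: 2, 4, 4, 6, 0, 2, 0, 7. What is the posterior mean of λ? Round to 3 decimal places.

The Poisson likelihood adds the total count to the shape and the number of exposure periods to the rate. Here ∑xᵢ = 25 and n = 8, so shape 5→30 and rate 1.7→9.7.
Posterior mean = shape/rate = 30/9.7 = 3.093.

Posterior mean ≈ 3.093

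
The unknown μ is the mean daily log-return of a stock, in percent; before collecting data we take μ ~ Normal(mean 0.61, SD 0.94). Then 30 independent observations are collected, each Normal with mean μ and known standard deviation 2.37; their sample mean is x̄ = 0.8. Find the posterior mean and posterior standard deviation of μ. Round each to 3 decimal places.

Prior precision 1/τ₀² = 1/0.94² = 1.13173; data precision n/σ² = 30/2.37² = 5.34102.
Posterior precision = 1.13173 + 5.34102 = 6.47276, giving posterior SD = 1/√6.47276 = 0.393.
Posterior mean = (1.13173·0.61 + 5.34102·0.8) / 6.47276 = 0.767.

Posterior mean ≈ 0.767; posterior SD ≈ 0.393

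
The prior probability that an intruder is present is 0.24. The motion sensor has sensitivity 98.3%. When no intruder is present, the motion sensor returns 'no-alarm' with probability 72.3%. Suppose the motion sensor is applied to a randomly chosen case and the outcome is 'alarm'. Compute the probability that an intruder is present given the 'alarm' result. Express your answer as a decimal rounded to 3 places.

Write H for 'an intruder is present'. Prior odds H:¬H = 0.24/0.76 = 0.31579. For the 'alarm' outcome, the likelihood ratio is 0.983/0.277 = 3.5487.
Posterior odds = 0.31579 × 3.5487 = 1.1207, so P(H|E) = 1.1207/(1+1.1207) = 0.528.

P(H | E) ≈ 0.528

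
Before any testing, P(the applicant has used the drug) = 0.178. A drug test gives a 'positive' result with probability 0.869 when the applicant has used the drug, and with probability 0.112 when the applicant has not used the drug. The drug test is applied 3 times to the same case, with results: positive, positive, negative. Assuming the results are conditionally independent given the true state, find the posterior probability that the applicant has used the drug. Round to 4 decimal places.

Posterior P(H) ≈ 0.6579

With H the event that the applicant has used the drug, the joint likelihood of the observed sequence is P(data|H) = 0.869·0.869·0.131 = 0.098926 and P(data|¬H) = 0.112·0.112·0.888 = 0.011139.
Bayes: P(H|data) = 0.178·0.098926 / (0.178·0.098926 + 0.822·0.011139) = 0.017609/0.026765 = 0.6579.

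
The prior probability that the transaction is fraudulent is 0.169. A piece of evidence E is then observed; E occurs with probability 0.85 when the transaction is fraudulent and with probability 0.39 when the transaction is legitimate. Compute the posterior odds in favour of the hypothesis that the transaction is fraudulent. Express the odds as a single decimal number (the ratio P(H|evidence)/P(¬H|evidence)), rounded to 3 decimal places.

Posterior odds ≈ 0.443

Prior odds = 0.169/(1−0.169) = 0.20337. In log-odds, ln(0.20337) = -1.5927.
Add log likelihood ratio: ln(2.1795) = 0.77909.
Posterior log-odds = -0.81364, so posterior odds = exp(-0.81364) = 0.44324.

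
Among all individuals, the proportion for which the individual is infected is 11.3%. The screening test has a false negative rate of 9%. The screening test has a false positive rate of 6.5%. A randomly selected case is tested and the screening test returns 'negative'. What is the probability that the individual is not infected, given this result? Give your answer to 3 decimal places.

P(¬H | E) ≈ 0.988

Write H for 'the individual is infected'. Prior odds H:¬H = 0.113/0.887 = 0.12740. For the 'negative' outcome, the likelihood ratio is 0.09/0.935 = 0.096257.
Posterior odds = 0.12740 × 0.096257 = 0.012263, so P(H|E) = 0.012263/(1+0.012263) = 0.012. Then P(¬H|E) = 1 − 0.012 = 0.988.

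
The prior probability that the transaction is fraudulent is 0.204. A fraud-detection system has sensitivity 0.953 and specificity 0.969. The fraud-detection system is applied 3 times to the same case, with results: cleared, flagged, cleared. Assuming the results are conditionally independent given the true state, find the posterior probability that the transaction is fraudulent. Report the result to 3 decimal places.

Posterior P(H) ≈ 0.018

With H the event that the transaction is fraudulent, the joint likelihood of the observed sequence is P(data|H) = 0.047·0.953·0.047 = 0.0021052 and P(data|¬H) = 0.969·0.031·0.969 = 0.029108.
Bayes: P(H|data) = 0.204·0.0021052 / (0.204·0.0021052 + 0.796·0.029108) = 0.00042946/0.023599 = 0.0182.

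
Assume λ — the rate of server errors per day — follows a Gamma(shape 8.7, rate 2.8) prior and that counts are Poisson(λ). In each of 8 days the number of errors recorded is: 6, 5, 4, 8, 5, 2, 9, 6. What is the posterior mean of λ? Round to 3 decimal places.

Posterior mean ≈ 4.972

The Poisson likelihood adds the total count to the shape and the number of exposure periods to the rate. Here ∑xᵢ = 45 and n = 8, so shape 8.7→53.7 and rate 2.8→10.8.
E[λ | data] = 53.7/10.8 = 4.972.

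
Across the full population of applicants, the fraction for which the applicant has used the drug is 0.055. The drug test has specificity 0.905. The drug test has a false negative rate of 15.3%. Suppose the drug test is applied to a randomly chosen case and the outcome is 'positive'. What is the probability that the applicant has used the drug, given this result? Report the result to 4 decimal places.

Let H be the event that the applicant has used the drug. P(H) = 0.055, so P(¬H) = 0.945. With E the 'positive' result, P(E|H) = 0.847 and P(E|¬H) = 0.095.
P(E) = 0.847·0.055 + 0.095·0.945 = 0.046585 + 0.089775 = 0.13636.
By Bayes' theorem, P(H|E) = 0.046585 / 0.13636 = 0.3416.

P(H | E) ≈ 0.3416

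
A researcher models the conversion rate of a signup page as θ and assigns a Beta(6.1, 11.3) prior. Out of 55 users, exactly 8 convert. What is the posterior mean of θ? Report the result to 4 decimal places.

Posterior mean ≈ 0.1948

The binomial likelihood is conjugate to the Beta prior: with 8 successes and 47 failures, the posterior is Beta(6.1+8, 11.3+47) = Beta(14.1, 58.3).
Posterior mean = α/(α+β) = 14.1/72.4 = 0.1948.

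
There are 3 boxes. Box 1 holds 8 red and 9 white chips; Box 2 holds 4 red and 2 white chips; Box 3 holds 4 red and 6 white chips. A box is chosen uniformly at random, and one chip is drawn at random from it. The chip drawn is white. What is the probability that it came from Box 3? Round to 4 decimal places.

P(white|Box 1) = 0.5294; P(white|Box 2) = 0.3333; P(white|Box 3) = 0.6.
Prior × likelihood for each source: 0.333333·0.5294=0.1765, 0.333333·0.3333=0.1111, 0.333333·0.6=0.2000. Summing gives P(white) = 0.48758.
P(Box 3 | white) = 0.2000 / 0.48758 = 0.4102.

Posterior probability ≈ 0.4102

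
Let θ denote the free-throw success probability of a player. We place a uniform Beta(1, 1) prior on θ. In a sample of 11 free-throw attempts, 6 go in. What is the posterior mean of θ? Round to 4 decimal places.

Posterior mean ≈ 0.5385

The binomial likelihood is conjugate to the Beta prior: with 6 successes and 5 failures, the posterior is Beta(1+6, 1+5) = Beta(7, 6).
E[θ | data] = 7/(7+6) = 0.5385.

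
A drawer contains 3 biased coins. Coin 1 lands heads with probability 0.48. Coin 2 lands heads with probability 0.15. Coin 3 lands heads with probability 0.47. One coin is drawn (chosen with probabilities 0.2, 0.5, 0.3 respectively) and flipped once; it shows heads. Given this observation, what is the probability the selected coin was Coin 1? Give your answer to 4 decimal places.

Posterior probability ≈ 0.3077

P(heads|C1) = 0.48; P(heads|C2) = 0.15; P(heads|C3) = 0.47.
Prior × likelihood for each source: 0.2·0.48=0.09600, 0.5·0.15=0.07500, 0.3·0.47=0.1410. Summing gives P(heads) = 0.31200.
P(Coin 1 | heads) = 0.09600 / 0.31200 = 0.3077.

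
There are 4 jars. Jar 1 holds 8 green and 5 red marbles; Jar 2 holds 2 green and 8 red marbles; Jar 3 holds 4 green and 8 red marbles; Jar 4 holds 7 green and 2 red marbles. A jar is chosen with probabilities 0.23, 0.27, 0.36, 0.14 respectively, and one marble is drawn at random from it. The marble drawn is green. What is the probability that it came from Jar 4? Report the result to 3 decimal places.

Posterior probability ≈ 0.257

P(green|Jar 1) = 0.6154; P(green|Jar 2) = 0.2; P(green|Jar 3) = 0.3333; P(green|Jar 4) = 0.7778.
Prior × likelihood for each source: 0.23·0.6154=0.1415, 0.27·0.2=0.05400, 0.36·0.3333=0.1200, 0.14·0.7778=0.1089. Summing gives P(green) = 0.42443.
P(Jar 4 | green) = 0.1089 / 0.42443 = 0.257.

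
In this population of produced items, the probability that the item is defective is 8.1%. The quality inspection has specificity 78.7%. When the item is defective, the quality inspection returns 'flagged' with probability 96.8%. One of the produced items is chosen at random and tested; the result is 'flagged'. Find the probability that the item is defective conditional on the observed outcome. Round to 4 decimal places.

Let H be the event that the item is defective. P(H) = 0.081, so P(¬H) = 0.919. With E the 'flagged' result, P(E|H) = 0.968 and P(E|¬H) = 0.213.
P(E) = 0.968·0.081 + 0.213·0.919 = 0.078408 + 0.19575 = 0.27416.
By Bayes' theorem, P(H|E) = 0.078408 / 0.27416 = 0.2860.

P(H | E) ≈ 0.2860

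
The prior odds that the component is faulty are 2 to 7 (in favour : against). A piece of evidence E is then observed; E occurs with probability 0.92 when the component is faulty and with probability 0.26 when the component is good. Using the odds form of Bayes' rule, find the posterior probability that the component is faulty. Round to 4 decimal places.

Prior odds = 2/7 = 0.28571. In log-odds, ln(0.28571) = -1.2528.
Add log likelihood ratio: ln(3.5385) = 1.2637.
Posterior log-odds = 0.010929, so posterior odds = exp(0.010929) = 1.0110. Converting, P(H|E) = 1.0110/2.0110 = 0.5027.

Posterior probability ≈ 0.5027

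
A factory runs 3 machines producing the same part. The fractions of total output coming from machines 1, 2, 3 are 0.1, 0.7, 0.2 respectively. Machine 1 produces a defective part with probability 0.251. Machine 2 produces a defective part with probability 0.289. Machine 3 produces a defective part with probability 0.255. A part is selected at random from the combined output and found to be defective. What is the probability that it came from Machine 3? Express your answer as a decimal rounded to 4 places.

Posterior probability ≈ 0.1832

P(defective|M1) = 0.251; P(defective|M2) = 0.289; P(defective|M3) = 0.255.
Prior × likelihood for each source: 0.1·0.251=0.02510, 0.7·0.289=0.2023, 0.2·0.255=0.05100. Summing gives P(defective) = 0.27840.
P(Machine 3 | defective) = 0.05100 / 0.27840 = 0.1832.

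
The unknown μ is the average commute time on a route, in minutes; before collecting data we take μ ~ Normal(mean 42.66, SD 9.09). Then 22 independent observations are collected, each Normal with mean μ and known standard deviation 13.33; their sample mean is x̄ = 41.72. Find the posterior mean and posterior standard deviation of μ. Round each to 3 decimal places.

Posterior mean ≈ 41.804; posterior SD ≈ 2.712

With known σ, the Normal prior is conjugate. Weight on the data is w = (n/σ²)/(n/σ² + 1/τ₀²) = 0.123812/(0.123812+0.0121024) = 0.91096.
Posterior mean = w·x̄ + (1−w)·μ₀ = 0.91096·41.72 + 0.089044·42.66 = 41.804. Posterior variance = 1/(0.123812+0.0121024) = 7.35758, so SD = 2.712.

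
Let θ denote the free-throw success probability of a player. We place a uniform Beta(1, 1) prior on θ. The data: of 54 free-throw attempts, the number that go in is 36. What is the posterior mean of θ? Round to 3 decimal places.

Observing 36 successes and 18 failures updates Beta(1, 1) by adding the success and failure counts to the two shape parameters: α = 1+36 = 37, β = 1+18 = 19.
E[θ | data] = 37/(37+19) = 0.661.

Posterior mean ≈ 0.661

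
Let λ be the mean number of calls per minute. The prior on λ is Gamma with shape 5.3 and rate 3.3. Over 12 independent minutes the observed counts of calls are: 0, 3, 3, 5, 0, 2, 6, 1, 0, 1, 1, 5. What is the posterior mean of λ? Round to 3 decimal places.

Posterior mean ≈ 2.111

The Poisson likelihood adds the total count to the shape and the number of exposure periods to the rate. Here ∑xᵢ = 27 and n = 12, so shape 5.3→32.3 and rate 3.3→15.3.
Posterior mean = shape/rate = 32.3/15.3 = 2.111.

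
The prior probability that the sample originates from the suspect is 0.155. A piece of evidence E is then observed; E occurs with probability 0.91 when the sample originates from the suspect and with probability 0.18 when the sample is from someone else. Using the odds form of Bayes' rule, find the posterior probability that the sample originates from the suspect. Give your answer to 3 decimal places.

Posterior probability ≈ 0.481

Prior odds = 0.155/(1−0.155) = 0.18343.
Likelihood ratio for E = 0.91/0.18 = 5.0556.
Posterior odds = prior odds × LR = 0.92735.
Posterior probability = odds/(1+odds) = 0.92735/1.9274 = 0.481.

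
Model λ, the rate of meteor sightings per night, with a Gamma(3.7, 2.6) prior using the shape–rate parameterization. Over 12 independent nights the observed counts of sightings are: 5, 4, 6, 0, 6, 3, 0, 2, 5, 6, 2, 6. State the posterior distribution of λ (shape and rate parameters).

Posterior: Gamma(shape=48.7, rate=14.6)

The Poisson likelihood adds the total count to the shape and the number of exposure periods to the rate. Here ∑xᵢ = 45 and n = 12, so shape 3.7→48.7 and rate 2.6→14.6.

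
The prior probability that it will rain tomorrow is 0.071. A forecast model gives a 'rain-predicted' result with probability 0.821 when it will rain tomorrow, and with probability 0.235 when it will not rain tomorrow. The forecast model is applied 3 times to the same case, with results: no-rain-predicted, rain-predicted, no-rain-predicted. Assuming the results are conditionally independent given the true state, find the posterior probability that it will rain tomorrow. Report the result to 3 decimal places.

Posterior P(H) ≈ 0.014

Let H be the event that it will rain tomorrow; start with P(H) = 0.071. P('rain-predicted'|H) = 0.821, P('rain-predicted'|¬H) = 0.235.
Update on result 1 ('no-rain-predicted'): P(H) ← 0.179·0.0710 / (0.179·0.0710 + 0.765·0.9290) = 0.012709/0.72339 = 0.0176.
Update on result 2 ('rain-predicted'): P(H) ← 0.821·0.0176 / (0.821·0.0176 + 0.235·0.9824) = 0.014424/0.24530 = 0.0588.
Update on result 3 ('no-rain-predicted'): P(H) ← 0.179·0.0588 / (0.179·0.0588 + 0.765·0.9412) = 0.010526/0.73054 = 0.0144.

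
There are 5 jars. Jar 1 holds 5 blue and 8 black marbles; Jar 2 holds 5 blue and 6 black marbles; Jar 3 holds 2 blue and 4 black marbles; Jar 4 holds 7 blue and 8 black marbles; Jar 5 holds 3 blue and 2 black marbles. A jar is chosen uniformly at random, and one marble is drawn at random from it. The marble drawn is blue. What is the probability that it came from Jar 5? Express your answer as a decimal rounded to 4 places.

P(blue|Jar 1) = 0.3846; P(blue|Jar 2) = 0.4545; P(blue|Jar 3) = 0.3333; P(blue|Jar 4) = 0.4667; P(blue|Jar 5) = 0.6.
Prior × likelihood for each source: 0.2·0.3846=0.07692, 0.2·0.4545=0.09091, 0.2·0.3333=0.06667, 0.2·0.4667=0.09333, 0.2·0.6=0.1200. Summing gives P(blue) = 0.44783.
P(Jar 5 | blue) = 0.1200 / 0.44783 = 0.2680.

Posterior probability ≈ 0.2680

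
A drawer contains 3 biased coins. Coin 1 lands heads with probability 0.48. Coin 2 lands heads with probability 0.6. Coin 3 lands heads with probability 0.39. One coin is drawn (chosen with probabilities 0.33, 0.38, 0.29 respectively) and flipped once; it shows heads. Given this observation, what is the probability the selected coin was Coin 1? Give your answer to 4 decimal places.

P(heads|C1) = 0.48; P(heads|C2) = 0.6; P(heads|C3) = 0.39.
Prior × likelihood for each source: 0.33·0.48=0.1584, 0.38·0.6=0.2280, 0.29·0.39=0.1131. Summing gives P(heads) = 0.49950.
P(Coin 1 | heads) = 0.1584 / 0.49950 = 0.3171.

Posterior probability ≈ 0.3171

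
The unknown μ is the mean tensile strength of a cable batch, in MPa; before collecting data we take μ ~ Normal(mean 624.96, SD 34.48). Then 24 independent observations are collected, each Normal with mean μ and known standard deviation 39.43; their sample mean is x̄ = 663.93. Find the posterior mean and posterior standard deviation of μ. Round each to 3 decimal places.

Posterior mean ≈ 661.916; posterior SD ≈ 7.838

With known σ, the Normal prior is conjugate. Weight on the data is w = (n/σ²)/(n/σ² + 1/τ₀²) = 0.0154368/(0.0154368+0.00084113) = 0.94833.
Posterior mean = w·x̄ + (1−w)·μ₀ = 0.94833·663.93 + 0.051673·624.96 = 661.916. Posterior variance = 1/(0.0154368+0.00084113) = 61.4328, so SD = 7.838.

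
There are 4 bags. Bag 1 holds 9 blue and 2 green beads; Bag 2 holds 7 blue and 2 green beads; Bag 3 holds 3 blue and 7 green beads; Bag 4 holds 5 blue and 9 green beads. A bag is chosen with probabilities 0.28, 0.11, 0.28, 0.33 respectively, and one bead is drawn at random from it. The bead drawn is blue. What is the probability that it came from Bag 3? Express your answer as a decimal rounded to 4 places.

Posterior probability ≈ 0.1626

Tabulate prior·likelihood by source: [1] prior 0.28, lik 0.8182, product 0.2291; [2] prior 0.11, lik 0.7778, product 0.08556; [3] prior 0.28, lik 0.3, product 0.08400; [4] prior 0.33, lik 0.3571, product 0.1179.
Normalizing constant = 0.51650; the posterior for Bag 3 is its product over the sum, 0.08400/0.51650 = 0.1626.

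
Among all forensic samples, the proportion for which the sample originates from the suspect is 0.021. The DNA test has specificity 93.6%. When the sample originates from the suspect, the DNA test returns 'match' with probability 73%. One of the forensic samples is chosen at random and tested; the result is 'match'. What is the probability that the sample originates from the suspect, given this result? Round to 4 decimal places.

Let H be the event that the sample originates from the suspect. P(H) = 0.021, so P(¬H) = 0.979. With E the 'match' result, P(E|H) = 0.73 and P(E|¬H) = 0.064.
P(E) = 0.73·0.021 + 0.064·0.979 = 0.015330 + 0.062656 = 0.077986.
By Bayes' theorem, P(H|E) = 0.015330 / 0.077986 = 0.1966.

P(H | E) ≈ 0.1966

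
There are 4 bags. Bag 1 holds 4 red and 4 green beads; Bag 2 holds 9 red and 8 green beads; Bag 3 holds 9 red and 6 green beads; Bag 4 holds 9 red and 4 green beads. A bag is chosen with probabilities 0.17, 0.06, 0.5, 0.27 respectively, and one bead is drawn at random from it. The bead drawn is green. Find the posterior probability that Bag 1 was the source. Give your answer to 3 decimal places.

Tabulate prior·likelihood by source: [1] prior 0.17, lik 0.5, product 0.08500; [2] prior 0.06, lik 0.4706, product 0.02824; [3] prior 0.5, lik 0.4, product 0.2000; [4] prior 0.27, lik 0.3077, product 0.08308.
Normalizing constant = 0.39631; the posterior for Bag 1 is its product over the sum, 0.08500/0.39631 = 0.214.

Posterior probability ≈ 0.214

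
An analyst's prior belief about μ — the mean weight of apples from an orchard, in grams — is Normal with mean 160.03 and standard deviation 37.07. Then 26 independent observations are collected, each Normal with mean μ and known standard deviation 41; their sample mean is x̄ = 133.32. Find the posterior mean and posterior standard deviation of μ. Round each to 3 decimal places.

Prior precision 1/τ₀² = 1/37.07² = 0.00072770; data precision n/σ² = 26/41² = 0.0154670.
Posterior precision = 0.00072770 + 0.0154670 = 0.0161947, giving posterior SD = 1/√0.0161947 = 7.858.
Posterior mean = (0.00072770·160.03 + 0.0154670·133.32) / 0.0161947 = 134.520.

Posterior mean ≈ 134.520; posterior SD ≈ 7.858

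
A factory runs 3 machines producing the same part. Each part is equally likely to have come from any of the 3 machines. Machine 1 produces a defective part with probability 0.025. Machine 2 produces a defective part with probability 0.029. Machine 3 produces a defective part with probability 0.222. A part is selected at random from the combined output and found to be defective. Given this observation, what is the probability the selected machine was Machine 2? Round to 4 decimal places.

Tabulate prior·likelihood by source: [1] prior 0.333333, lik 0.025, product 0.008333; [2] prior 0.333333, lik 0.029, product 0.009667; [3] prior 0.333333, lik 0.222, product 0.07400.
Normalizing constant = 0.092000; the posterior for Machine 2 is its product over the sum, 0.009667/0.092000 = 0.1051.

Posterior probability ≈ 0.1051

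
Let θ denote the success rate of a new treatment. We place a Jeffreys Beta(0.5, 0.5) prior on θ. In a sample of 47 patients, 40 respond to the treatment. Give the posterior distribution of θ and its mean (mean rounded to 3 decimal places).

The binomial likelihood is conjugate to the Beta prior: with 40 successes and 7 failures, the posterior is Beta(0.5+40, 0.5+7) = Beta(40.5, 7.5).
E[θ | data] = 40.5/(40.5+7.5) = 0.844.

Posterior: Beta(40.5, 7.5); mean ≈ 0.844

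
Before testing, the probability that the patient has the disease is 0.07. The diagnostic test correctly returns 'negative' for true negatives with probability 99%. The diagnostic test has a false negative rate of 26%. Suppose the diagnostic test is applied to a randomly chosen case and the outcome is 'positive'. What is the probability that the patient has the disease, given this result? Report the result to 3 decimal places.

Let H be the event that the patient has the disease. P(H) = 0.07, so P(¬H) = 0.93. With E the 'positive' result, P(E|H) = 0.74 and P(E|¬H) = 0.01.
P(E) = 0.74·0.07 + 0.01·0.93 = 0.051800 + 0.0093000 = 0.061100.
By Bayes' theorem, P(H|E) = 0.051800 / 0.061100 = 0.848.

P(H | E) ≈ 0.848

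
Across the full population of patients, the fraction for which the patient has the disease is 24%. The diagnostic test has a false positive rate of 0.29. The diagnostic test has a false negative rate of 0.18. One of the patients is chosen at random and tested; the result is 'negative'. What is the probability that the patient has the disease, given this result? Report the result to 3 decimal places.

Write H for 'the patient has the disease'. Prior odds H:¬H = 0.24/0.76 = 0.31579. For the 'negative' outcome, the likelihood ratio is 0.18/0.71 = 0.25352.
Posterior odds = 0.31579 × 0.25352 = 0.080059, so P(H|E) = 0.080059/(1+0.080059) = 0.074.

P(H | E) ≈ 0.074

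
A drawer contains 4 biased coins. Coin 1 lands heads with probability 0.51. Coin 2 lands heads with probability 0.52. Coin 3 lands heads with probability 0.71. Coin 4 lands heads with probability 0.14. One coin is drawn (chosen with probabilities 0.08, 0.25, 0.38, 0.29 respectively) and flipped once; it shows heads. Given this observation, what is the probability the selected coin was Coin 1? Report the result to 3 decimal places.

Tabulate prior·likelihood by source: [1] prior 0.08, lik 0.51, product 0.04080; [2] prior 0.25, lik 0.52, product 0.1300; [3] prior 0.38, lik 0.71, product 0.2698; [4] prior 0.29, lik 0.14, product 0.04060.
Normalizing constant = 0.48120; the posterior for Coin 1 is its product over the sum, 0.04080/0.48120 = 0.085.

Posterior probability ≈ 0.085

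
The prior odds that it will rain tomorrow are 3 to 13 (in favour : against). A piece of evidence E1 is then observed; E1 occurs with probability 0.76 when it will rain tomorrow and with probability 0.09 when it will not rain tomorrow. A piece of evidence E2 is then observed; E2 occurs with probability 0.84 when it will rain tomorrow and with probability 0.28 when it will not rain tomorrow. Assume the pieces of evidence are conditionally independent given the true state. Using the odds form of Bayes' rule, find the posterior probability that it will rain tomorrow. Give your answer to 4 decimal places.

Posterior probability ≈ 0.8539

Prior odds = 3/13 = 0.23077. In log-odds, ln(0.23077) = -1.4663.
Add log likelihood ratios: ln(8.4444) + ln(3.0000) = 3.2321.
Posterior log-odds = 1.7658, so posterior odds = exp(1.7658) = 5.8462. Converting, P(H|E) = 5.8462/6.8462 = 0.8539.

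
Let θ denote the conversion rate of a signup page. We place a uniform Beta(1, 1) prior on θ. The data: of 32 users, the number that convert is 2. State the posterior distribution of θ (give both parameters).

Observing 2 successes and 30 failures updates Beta(1, 1) by adding the success and failure counts to the two shape parameters: α = 1+2 = 3, β = 1+30 = 31.

Posterior: Beta(3, 31)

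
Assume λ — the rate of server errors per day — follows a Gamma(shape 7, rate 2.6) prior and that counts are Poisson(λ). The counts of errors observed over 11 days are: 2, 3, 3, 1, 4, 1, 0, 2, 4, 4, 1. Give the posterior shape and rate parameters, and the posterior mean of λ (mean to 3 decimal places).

Total count ∑xᵢ = 25 over n = 11 days.
Gamma is conjugate to the Poisson likelihood: posterior is Gamma(shape = 7+25 = 32, rate = 2.6+11 = 13.6).
E[λ | data] = 32/13.6 = 2.353.

Posterior: Gamma(shape=32, rate=13.6); mean ≈ 2.353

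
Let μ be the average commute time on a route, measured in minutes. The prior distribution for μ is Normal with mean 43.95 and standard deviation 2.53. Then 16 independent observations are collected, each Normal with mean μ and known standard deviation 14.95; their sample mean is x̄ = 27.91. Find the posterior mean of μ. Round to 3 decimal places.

With known σ, the Normal prior is conjugate. Weight on the data is w = (n/σ²)/(n/σ² + 1/τ₀²) = 0.0715876/(0.0715876+0.156228) = 0.31423.
Posterior mean = w·x̄ + (1−w)·μ₀ = 0.31423·27.91 + 0.68577·43.95 = 38.910.

Posterior mean ≈ 38.910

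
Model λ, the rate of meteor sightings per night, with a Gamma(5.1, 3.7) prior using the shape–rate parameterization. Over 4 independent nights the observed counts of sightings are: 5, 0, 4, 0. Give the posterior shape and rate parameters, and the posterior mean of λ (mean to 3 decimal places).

Total count ∑xᵢ = 9 over n = 4 nights.
Gamma is conjugate to the Poisson likelihood: posterior is Gamma(shape = 5.1+9 = 14.1, rate = 3.7+4 = 7.7).
E[λ | data] = 14.1/7.7 = 1.831.

Posterior: Gamma(shape=14.1, rate=7.7); mean ≈ 1.831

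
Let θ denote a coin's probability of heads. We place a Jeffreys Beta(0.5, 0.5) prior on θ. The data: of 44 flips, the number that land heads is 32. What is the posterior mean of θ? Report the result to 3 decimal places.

Observing 32 successes and 12 failures updates Beta(0.5, 0.5) by adding the success and failure counts to the two shape parameters: α = 0.5+32 = 32.5, β = 0.5+12 = 12.5.
Posterior mean = α/(α+β) = 32.5/45 = 0.722.

Posterior mean ≈ 0.722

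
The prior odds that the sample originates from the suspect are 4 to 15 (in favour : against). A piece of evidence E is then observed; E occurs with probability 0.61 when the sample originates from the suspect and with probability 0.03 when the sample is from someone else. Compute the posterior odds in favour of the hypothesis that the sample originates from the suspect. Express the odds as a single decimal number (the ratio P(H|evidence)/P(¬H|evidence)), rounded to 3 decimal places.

Prior odds = 4/15 = 0.26667. In log-odds, ln(0.26667) = -1.3218.
Add log likelihood ratio: ln(20.333) = 3.0123.
Posterior log-odds = 1.6905, so posterior odds = exp(1.6905) = 5.4222.

Posterior odds ≈ 5.422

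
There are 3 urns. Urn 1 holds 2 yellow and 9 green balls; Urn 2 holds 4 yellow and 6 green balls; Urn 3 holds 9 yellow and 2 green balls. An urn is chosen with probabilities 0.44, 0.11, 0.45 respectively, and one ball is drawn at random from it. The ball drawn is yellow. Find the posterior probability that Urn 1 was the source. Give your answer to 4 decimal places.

Tabulate prior·likelihood by source: [1] prior 0.44, lik 0.1818, product 0.08000; [2] prior 0.11, lik 0.4, product 0.04400; [3] prior 0.45, lik 0.8182, product 0.3682.
Normalizing constant = 0.49218; the posterior for Urn 1 is its product over the sum, 0.08000/0.49218 = 0.1625.

Posterior probability ≈ 0.1625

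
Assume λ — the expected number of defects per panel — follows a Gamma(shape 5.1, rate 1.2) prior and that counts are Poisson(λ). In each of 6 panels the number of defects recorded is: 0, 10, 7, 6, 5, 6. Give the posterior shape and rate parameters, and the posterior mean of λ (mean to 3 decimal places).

The Poisson likelihood adds the total count to the shape and the number of exposure periods to the rate. Here ∑xᵢ = 34 and n = 6, so shape 5.1→39.1 and rate 1.2→7.2.
Posterior mean = shape/rate = 39.1/7.2 = 5.431.

Posterior: Gamma(shape=39.1, rate=7.2); mean ≈ 5.431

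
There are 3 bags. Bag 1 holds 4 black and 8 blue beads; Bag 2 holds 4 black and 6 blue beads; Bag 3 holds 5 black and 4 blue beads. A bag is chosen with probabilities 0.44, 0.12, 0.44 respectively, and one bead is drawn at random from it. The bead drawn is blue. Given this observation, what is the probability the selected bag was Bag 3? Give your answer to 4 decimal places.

P(blue|Bag 1) = 0.6667; P(blue|Bag 2) = 0.6; P(blue|Bag 3) = 0.4444.
Prior × likelihood for each source: 0.44·0.6667=0.2933, 0.12·0.6=0.07200, 0.44·0.4444=0.1956. Summing gives P(blue) = 0.56089.
P(Bag 3 | blue) = 0.1956 / 0.56089 = 0.3487.

Posterior probability ≈ 0.3487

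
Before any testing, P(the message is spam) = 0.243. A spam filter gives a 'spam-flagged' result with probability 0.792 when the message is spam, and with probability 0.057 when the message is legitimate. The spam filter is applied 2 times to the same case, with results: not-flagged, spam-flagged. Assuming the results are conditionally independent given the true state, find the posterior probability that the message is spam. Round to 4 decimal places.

Posterior P(H) ≈ 0.4959

With H the event that the message is spam, the joint likelihood of the observed sequence is P(data|H) = 0.208·0.792 = 0.16474 and P(data|¬H) = 0.943·0.057 = 0.053751.
Bayes: P(H|data) = 0.243·0.16474 / (0.243·0.16474 + 0.757·0.053751) = 0.040031/0.080720 = 0.4959.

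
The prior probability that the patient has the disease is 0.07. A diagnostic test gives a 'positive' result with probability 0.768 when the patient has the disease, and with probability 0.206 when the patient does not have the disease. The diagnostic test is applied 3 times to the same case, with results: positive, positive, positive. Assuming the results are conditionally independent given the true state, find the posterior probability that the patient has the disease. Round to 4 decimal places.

Posterior P(H) ≈ 0.7959

With H the event that the patient has the disease, the joint likelihood of the observed sequence is P(data|H) = 0.768·0.768·0.768 = 0.45298 and P(data|¬H) = 0.206·0.206·0.206 = 0.0087418.
Bayes: P(H|data) = 0.07·0.45298 / (0.07·0.45298 + 0.93·0.0087418) = 0.031709/0.039839 = 0.7959.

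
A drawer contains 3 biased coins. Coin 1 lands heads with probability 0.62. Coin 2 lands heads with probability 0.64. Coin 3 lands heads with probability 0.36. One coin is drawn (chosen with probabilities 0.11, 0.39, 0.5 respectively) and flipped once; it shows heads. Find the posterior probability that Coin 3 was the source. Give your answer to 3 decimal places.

P(heads|C1) = 0.62; P(heads|C2) = 0.64; P(heads|C3) = 0.36.
Prior × likelihood for each source: 0.11·0.62=0.06820, 0.39·0.64=0.2496, 0.5·0.36=0.1800. Summing gives P(heads) = 0.49780.
P(Coin 3 | heads) = 0.1800 / 0.49780 = 0.362.

Posterior probability ≈ 0.362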